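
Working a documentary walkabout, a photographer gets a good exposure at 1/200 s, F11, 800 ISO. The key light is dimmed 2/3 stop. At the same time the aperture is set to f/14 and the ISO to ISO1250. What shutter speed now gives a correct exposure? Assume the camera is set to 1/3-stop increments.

Scene light: 2/3 stop darker.
Aperture: f/11 → f/13 → f/14 — 2/3 stop narrower (darker).
ISO: 800 → 1000 → 1250 — 2/3 stop raised (brighter).
Net so far: 2/3 stop darker. Shutter speed: 1/200 → 1/160 → 1/125.

1/125s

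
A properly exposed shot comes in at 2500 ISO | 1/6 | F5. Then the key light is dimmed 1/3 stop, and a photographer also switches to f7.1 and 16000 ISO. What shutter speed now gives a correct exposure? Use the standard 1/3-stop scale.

1/15s

Scene light: 1/3 stop darker.
Aperture: f/5 → f/5.6 → f/6.3 → f/7.1 — 1 stop smaller aperture (darker).
ISO: 2500 → 3200 → 4000 → 5000 → 6400 → 8000 → 10000 → 12800 → 16000 — 2 2/3 stops higher (brighter).
Net so far: 1 1/3 stops brighter. Shutter speed: 1/6 → 1/8 → 1/10 → 1/13 → 1/15.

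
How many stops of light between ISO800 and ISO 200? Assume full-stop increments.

800 → 400 → 200 — count the steps: 2 stops.

2 stops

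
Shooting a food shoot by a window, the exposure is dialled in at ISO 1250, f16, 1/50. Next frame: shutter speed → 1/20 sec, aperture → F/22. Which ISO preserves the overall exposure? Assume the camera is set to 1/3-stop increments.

ISO 1000

Shutter speed: 1/50 → 1/40 → 1/30 → 1/25 → 1/20 — 1 1/3 stops slower (brighter).
Aperture: f/16 → f/18 → f/20 → f/22 — 1 stop smaller aperture (darker).
Net change so far: 1/3 stop brighter. Offset with the ISO: 1250 → 1000.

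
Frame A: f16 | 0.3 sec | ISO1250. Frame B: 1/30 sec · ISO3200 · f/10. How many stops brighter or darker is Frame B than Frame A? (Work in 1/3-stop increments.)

2/3 stop darker

Aperture: f/16 → f/14 → f/13 → f/11 → f/10 — 1 1/3 stops opened up (brighter).
Shutter speed: 0.3 → 1/4 → 1/5 → 1/6 → 1/8 → 1/10 → 1/13 → 1/15 → 1/20 → 1/25 → 1/30 — 3 1/3 stops faster (darker).
ISO: 1250 → 1600 → 2000 → 2500 → 3200 — 1 1/3 stops raised (brighter).
Net: +1 1/3 −3 1/3 +1 1/3 = −2/3 stops.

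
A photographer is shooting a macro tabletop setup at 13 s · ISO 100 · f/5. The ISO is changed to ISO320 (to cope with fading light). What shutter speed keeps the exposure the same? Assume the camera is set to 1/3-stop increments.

4 s

ISO: 100 → 125 → 160 → 200 → 250 → 320 — 1 2/3 stops raised (brighter).
Need 1 2/3 stops darker from the shutter speed: 13 → 10 → 8 → 6 → 5 → 4.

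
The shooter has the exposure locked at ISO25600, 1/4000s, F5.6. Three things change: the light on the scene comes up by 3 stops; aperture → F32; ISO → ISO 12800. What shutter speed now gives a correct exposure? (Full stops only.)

1/500s

Scene light: 3 stops brighter.
Aperture: f/5.6 → f/8 → f/11 → f/16 → f/22 → f/32 — 5 stops narrower (darker).
ISO: 25600 → 12800 — 1 stop dropped (darker).
Net so far: 3 stops darker. Shutter speed: 1/4000 → 1/2000 → 1/1000 → 1/500.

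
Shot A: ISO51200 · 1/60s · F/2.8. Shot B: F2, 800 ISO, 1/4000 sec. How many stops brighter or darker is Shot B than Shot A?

11 stops darker

Aperture: f/2.8 → f/2 — 1 stop opened up (brighter).
Shutter speed: 1/60 → 1/125 → 1/250 → 1/500 → 1/1000 → 1/2000 → 1/4000 — 6 stops faster (darker).
ISO: 51200 → 25600 → 12800 → 6400 → 3200 → 1600 → 800 — 6 stops dropped (darker).
Net: +1 −6 −6 = −11 stops.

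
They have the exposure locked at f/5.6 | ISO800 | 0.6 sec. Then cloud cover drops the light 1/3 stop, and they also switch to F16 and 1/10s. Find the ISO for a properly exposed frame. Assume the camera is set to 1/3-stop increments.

Scene light: 1/3 stop darker.
Aperture: f/5.6 → f/6.3 → f/7.1 → f/8 → f/9 → f/10 → f/11 → f/13 → f/14 → f/16 — 3 stops stopped down (darker).
Shutter speed: 0.6 → 0.5 → 0.4 → 0.3 → 1/4 → 1/5 → 1/6 → 1/8 → 1/10 — 2 2/3 stops faster (darker).
Net so far: 6 stops darker. ISO: 800 → 1000 → 1250 → 1600 → 2000 → 2500 → 3200 → 4000 → 5000 → 6400 → 8000 → 10000 → 12800 → 16000 → 20000 → 25600 → 32000 → 40000 → 51200.

ISO 51200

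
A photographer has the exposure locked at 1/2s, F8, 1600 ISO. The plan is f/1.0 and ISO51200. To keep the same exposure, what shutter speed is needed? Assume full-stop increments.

Aperture: f/8 → f/5.6 → f/4 → f/2.8 → f/2 → f/1.4 → f/1.0 — 6 stops larger aperture (brighter).
ISO: 1600 → 3200 → 6400 → 12800 → 25600 → 51200 — 5 stops higher (brighter).
Net change so far: 11 stops brighter. Offset with the shutter speed: 1/2 → 1/4 → 1/8 → 1/15 → 1/30 → 1/60 → 1/125 → 1/250 → 1/500 → 1/1000 → 1/2000 → 1/4000.

1/4000s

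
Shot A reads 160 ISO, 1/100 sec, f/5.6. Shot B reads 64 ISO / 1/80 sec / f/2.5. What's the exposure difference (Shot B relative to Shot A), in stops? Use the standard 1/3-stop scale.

1 1/3 stops brighter

Aperture: f/5.6 → f/5 → f/4.5 → f/4 → f/3.5 → f/3.2 → f/2.8 → f/2.5 — 2 1/3 stops opened up (brighter).
Shutter speed: 1/100 → 1/80 — 1/3 stop slower (brighter).
ISO: 160 → 125 → 100 → 80 → 64 — 1 1/3 stops lower (darker).
Net: +2 1/3 +1/3 −1 1/3 = +1 1/3 stops.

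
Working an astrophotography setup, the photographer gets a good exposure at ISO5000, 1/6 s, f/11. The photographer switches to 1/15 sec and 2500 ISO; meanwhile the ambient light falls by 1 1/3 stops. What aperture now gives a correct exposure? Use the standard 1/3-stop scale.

f/3.2

Scene light: 1 1/3 stops darker.
Shutter speed: 1/6 → 1/8 → 1/10 → 1/13 → 1/15 — 1 1/3 stops shorter (darker).
ISO: 5000 → 4000 → 3200 → 2500 — 1 stop dropped (darker).
Net so far: 3 2/3 stops darker. Aperture: f/11 → f/10 → f/9 → f/8 → f/7.1 → f/6.3 → f/5.6 → f/5 → f/4.5 → f/4 → f/3.5 → f/3.2.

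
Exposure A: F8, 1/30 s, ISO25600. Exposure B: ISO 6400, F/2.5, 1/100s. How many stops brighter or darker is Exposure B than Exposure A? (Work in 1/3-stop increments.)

Aperture: f/8 → f/7.1 → f/6.3 → f/5.6 → f/5 → f/4.5 → f/4 → f/3.5 → f/3.2 → f/2.8 → f/2.5 — 3 1/3 stops opened up (brighter).
Shutter speed: 1/30 → 1/40 → 1/50 → 1/60 → 1/80 → 1/100 — 1 2/3 stops shorter (darker).
ISO: 25600 → 20000 → 16000 → 12800 → 10000 → 8000 → 6400 — 2 stops lower (darker).
Net: +3 1/3 −1 2/3 −2 = −1/3 stops.

1/3 stop darker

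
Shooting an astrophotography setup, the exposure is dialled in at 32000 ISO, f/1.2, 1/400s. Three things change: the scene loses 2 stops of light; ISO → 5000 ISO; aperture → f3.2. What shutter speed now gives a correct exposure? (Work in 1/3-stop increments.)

0.4 s

Scene light: 2 stops darker.
ISO: 32000 → 25600 → 20000 → 16000 → 12800 → 10000 → 8000 → 6400 → 5000 — 2 2/3 stops dropped (darker).
Aperture: f/1.2 → f/1.4 → f/1.6 → f/1.8 → f/2 → f/2.2 → f/2.5 → f/2.8 → f/3.2 — 2 2/3 stops smaller aperture (darker).
Net so far: 7 1/3 stops darker. Shutter speed: 1/400 → 1/320 → 1/250 → 1/200 → 1/160 → 1/125 → 1/100 → 1/80 → 1/60 → 1/50 → 1/40 → 1/30 → 1/25 → 1/20 → 1/15 → 1/13 → 1/10 → 1/8 → 1/6 → 1/5 → 1/4 → 0.3 → 0.4.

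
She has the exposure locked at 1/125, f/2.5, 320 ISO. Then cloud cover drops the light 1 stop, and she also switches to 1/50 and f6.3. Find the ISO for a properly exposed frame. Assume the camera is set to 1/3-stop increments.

Scene light: 1 stop darker.
Shutter speed: 1/125 → 1/100 → 1/80 → 1/60 → 1/50 — 1 1/3 stops longer (brighter).
Aperture: f/2.5 → f/2.8 → f/3.2 → f/3.5 → f/4 → f/4.5 → f/5 → f/5.6 → f/6.3 — 2 2/3 stops narrower (darker).
Net so far: 2 1/3 stops darker. ISO: 320 → 400 → 500 → 640 → 800 → 1000 → 1250 → 1600.

ISO 1600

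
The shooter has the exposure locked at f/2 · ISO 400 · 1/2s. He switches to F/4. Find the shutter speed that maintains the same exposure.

Aperture: f/2 → f/2.8 → f/4 — 2 stops smaller aperture (darker).
Need 2 stops brighter from the shutter speed: 1/2 → 1 → 2.

2 s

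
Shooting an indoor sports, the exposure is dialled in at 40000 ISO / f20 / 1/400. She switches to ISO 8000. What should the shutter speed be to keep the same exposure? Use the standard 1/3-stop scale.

ISO: 40000 → 32000 → 25600 → 20000 → 16000 → 12800 → 10000 → 8000 — 2 1/3 stops lower (darker).
Need 2 1/3 stops brighter from the shutter speed: 1/400 → 1/320 → 1/250 → 1/200 → 1/160 → 1/125 → 1/100 → 1/80.

1/80s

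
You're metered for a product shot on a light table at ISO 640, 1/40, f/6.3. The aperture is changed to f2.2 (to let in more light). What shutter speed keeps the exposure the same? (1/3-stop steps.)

Aperture: f/6.3 → f/5.6 → f/5 → f/4.5 → f/4 → f/3.5 → f/3.2 → f/2.8 → f/2.5 → f/2.2 — 3 stops larger aperture (brighter).
Need 3 stops darker from the shutter speed: 1/40 → 1/50 → 1/60 → 1/80 → 1/100 → 1/125 → 1/160 → 1/200 → 1/250 → 1/320.

1/320s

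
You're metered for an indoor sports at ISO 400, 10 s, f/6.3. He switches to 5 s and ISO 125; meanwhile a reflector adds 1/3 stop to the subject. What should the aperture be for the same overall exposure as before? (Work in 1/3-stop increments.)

Scene light: 1/3 stop brighter.
Shutter speed: 10 → 8 → 6 → 5 — 1 stop shorter (darker).
ISO: 400 → 320 → 250 → 200 → 160 → 125 — 1 2/3 stops dropped (darker).
Net so far: 2 1/3 stops darker. Aperture: f/6.3 → f/5.6 → f/5 → f/4.5 → f/4 → f/3.5 → f/3.2 → f/2.8.

f/2.8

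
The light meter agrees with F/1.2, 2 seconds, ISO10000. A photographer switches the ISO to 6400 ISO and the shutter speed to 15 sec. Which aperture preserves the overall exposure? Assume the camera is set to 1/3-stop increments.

f/2.8

ISO: 10000 → 8000 → 6400 — 2/3 stop lower (darker).
Shutter speed: 2 → 2.5 → 3.2 → 4 → 5 → 6 → 8 → 10 → 13 → 15 — 3 stops longer (brighter).
Net change so far: 2 1/3 stops brighter. Offset with the aperture: f/1.2 → f/1.4 → f/1.6 → f/1.8 → f/2 → f/2.2 → f/2.5 → f/2.8.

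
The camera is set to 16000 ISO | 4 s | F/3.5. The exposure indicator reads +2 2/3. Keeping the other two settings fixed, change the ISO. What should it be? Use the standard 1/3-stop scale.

Overexposed by 2 2/3 stops → need 2 2/3 stops darker.
ISO: 16000 → 12800 → 10000 → 8000 → 6400 → 5000 → 4000 → 3200 → 2500.

ISO 2500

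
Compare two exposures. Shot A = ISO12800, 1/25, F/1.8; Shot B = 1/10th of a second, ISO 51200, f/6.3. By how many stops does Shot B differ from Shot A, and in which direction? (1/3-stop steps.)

Aperture: f/1.8 → f/2 → f/2.2 → f/2.5 → f/2.8 → f/3.2 → f/3.5 → f/4 → f/4.5 → f/5 → f/5.6 → f/6.3 — 3 2/3 stops smaller aperture (darker).
Shutter speed: 1/25 → 1/20 → 1/15 → 1/13 → 1/10 — 1 1/3 stops longer (brighter).
ISO: 12800 → 16000 → 20000 → 25600 → 32000 → 40000 → 51200 — 2 stops higher (brighter).
Net: −3 2/3 +1 1/3 +2 = −1/3 stops.

1/3 stop darker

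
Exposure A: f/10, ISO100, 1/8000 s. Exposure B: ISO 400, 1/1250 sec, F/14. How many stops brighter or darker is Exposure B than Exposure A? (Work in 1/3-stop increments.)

Aperture: f/10 → f/11 → f/13 → f/14 — 1 stop stopped down (darker).
Shutter speed: 1/8000 → 1/6400 → 1/5000 → 1/4000 → 1/3200 → 1/2500 → 1/2000 → 1/1600 → 1/1250 — 2 2/3 stops longer (brighter).
ISO: 100 → 125 → 160 → 200 → 250 → 320 → 400 — 2 stops higher (brighter).
Net: −1 +2 2/3 +2 = +3 2/3 stops.

3 2/3 stops brighter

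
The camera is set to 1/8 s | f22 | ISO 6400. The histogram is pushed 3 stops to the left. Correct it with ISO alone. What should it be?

Underexposed by 3 stops → need 3 stops brighter.
ISO: 6400 → 12800 → 25600 → 51200.

ISO 51200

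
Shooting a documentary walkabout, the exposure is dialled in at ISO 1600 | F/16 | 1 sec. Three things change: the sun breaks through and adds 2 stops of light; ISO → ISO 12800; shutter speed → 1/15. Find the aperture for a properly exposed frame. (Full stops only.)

f/22

Scene light: 2 stops brighter.
ISO: 1600 → 3200 → 6400 → 12800 — 3 stops higher (brighter).
Shutter speed: 1 → 1/2 → 1/4 → 1/8 → 1/15 — 4 stops faster (darker).
Net so far: 1 stop brighter. Aperture: f/16 → f/22.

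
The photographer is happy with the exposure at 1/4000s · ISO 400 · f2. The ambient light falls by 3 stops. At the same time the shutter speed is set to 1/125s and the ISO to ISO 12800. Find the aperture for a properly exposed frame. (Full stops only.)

Scene light: 3 stops darker.
Shutter speed: 1/4000 → 1/2000 → 1/1000 → 1/500 → 1/250 → 1/125 — 5 stops longer (brighter).
ISO: 400 → 800 → 1600 → 3200 → 6400 → 12800 — 5 stops higher (brighter).
Net so far: 7 stops brighter. Aperture: f/2 → f/2.8 → f/4 → f/5.6 → f/8 → f/11 → f/16 → f/22.

f/22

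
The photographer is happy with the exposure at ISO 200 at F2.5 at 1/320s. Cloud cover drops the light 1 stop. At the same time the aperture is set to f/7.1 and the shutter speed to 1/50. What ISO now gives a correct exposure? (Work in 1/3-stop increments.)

Scene light: 1 stop darker.
Aperture: f/2.5 → f/2.8 → f/3.2 → f/3.5 → f/4 → f/4.5 → f/5 → f/5.6 → f/6.3 → f/7.1 — 3 stops smaller aperture (darker).
Shutter speed: 1/320 → 1/250 → 1/200 → 1/160 → 1/125 → 1/100 → 1/80 → 1/60 → 1/50 — 2 2/3 stops longer (brighter).
Net so far: 1 1/3 stops darker. ISO: 200 → 250 → 320 → 400 → 500.

ISO 500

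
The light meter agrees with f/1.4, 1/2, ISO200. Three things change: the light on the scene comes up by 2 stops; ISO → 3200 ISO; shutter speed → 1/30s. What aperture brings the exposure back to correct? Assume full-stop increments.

Scene light: 2 stops brighter.
ISO: 200 → 400 → 800 → 1600 → 3200 — 4 stops higher (brighter).
Shutter speed: 1/2 → 1/4 → 1/8 → 1/15 → 1/30 — 4 stops shorter (darker).
Net so far: 2 stops brighter. Aperture: f/1.4 → f/2 → f/2.8.

f/2.8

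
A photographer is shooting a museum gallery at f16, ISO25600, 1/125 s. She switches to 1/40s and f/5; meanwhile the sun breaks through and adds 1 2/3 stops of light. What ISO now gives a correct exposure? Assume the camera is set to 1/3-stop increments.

Scene light: 1 2/3 stops brighter.
Shutter speed: 1/125 → 1/100 → 1/80 → 1/60 → 1/50 → 1/40 — 1 2/3 stops longer (brighter).
Aperture: f/16 → f/14 → f/13 → f/11 → f/10 → f/9 → f/8 → f/7.1 → f/6.3 → f/5.6 → f/5 — 3 1/3 stops wider (brighter).
Net so far: 6 2/3 stops brighter. ISO: 25600 → 20000 → 16000 → 12800 → 10000 → 8000 → 6400 → 5000 → 4000 → 3200 → 2500 → 2000 → 1600 → 1250 → 1000 → 800 → 640 → 500 → 400 → 320 → 250.

ISO 250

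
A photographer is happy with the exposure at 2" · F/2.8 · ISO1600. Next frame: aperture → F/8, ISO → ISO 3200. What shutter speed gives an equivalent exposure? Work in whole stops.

8 s

Aperture: f/2.8 → f/4 → f/5.6 → f/8 — 3 stops stopped down (darker).
ISO: 1600 → 3200 — 1 stop higher (brighter).
Net change so far: 2 stops darker. Offset with the shutter speed: 2 → 4 → 8.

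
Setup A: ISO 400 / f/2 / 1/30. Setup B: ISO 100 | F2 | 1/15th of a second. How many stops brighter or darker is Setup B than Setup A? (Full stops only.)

Aperture: unchanged.
Shutter speed: 1/30 → 1/15 — 1 stop slower (brighter).
ISO: 400 → 200 → 100 — 2 stops lower (darker).
Net: +1 −2 = −1 stop.

1 stop darker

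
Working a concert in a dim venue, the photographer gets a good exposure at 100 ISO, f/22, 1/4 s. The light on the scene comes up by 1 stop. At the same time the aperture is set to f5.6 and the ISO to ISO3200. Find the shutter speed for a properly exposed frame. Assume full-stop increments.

Scene light: 1 stop brighter.
Aperture: f/22 → f/16 → f/11 → f/8 → f/5.6 — 4 stops opened up (brighter).
ISO: 100 → 200 → 400 → 800 → 1600 → 3200 — 5 stops raised (brighter).
Net so far: 10 stops brighter. Shutter speed: 1/4 → 1/8 → 1/15 → 1/30 → 1/60 → 1/125 → 1/250 → 1/500 → 1/1000 → 1/2000 → 1/4000.

1/4000s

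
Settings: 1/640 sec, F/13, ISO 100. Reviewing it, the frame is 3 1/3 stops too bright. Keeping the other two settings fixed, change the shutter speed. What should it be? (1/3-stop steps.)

1/6400s

Overexposed by 3 1/3 stops → need 3 1/3 stops darker.
Shutter speed: 1/640 → 1/800 → 1/1000 → 1/1250 → 1/1600 → 1/2000 → 1/2500 → 1/3200 → 1/4000 → 1/5000 → 1/6400.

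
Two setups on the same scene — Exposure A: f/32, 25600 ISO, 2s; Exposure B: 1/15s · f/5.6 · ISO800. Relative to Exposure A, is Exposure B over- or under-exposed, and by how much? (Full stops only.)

5 stops darker

Aperture: f/32 → f/22 → f/16 → f/11 → f/8 → f/5.6 — 5 stops wider (brighter).
Shutter speed: 2 → 1 → 1/2 → 1/4 → 1/8 → 1/15 — 5 stops shorter (darker).
ISO: 25600 → 12800 → 6400 → 3200 → 1600 → 800 — 5 stops lower (darker).
Net: +5 −5 −5 = −5 stops.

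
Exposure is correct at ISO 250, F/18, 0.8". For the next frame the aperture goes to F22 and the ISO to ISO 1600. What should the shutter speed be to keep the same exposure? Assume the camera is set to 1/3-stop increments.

Aperture: f/18 → f/20 → f/22 — 2/3 stop smaller aperture (darker).
ISO: 250 → 320 → 400 → 500 → 640 → 800 → 1000 → 1250 → 1600 — 2 2/3 stops higher (brighter).
Net change so far: 2 stops brighter. Offset with the shutter speed: 0.8 → 0.6 → 0.5 → 0.4 → 0.3 → 1/4 → 1/5.

1/5s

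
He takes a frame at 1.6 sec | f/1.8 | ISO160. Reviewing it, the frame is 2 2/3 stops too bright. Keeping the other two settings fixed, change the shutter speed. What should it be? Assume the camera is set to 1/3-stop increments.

Overexposed by 2 2/3 stops → need 2 2/3 stops darker.
Shutter speed: 1.6 → 1.3 → 1 → 0.8 → 0.6 → 0.5 → 0.4 → 0.3 → 1/4.

1/4s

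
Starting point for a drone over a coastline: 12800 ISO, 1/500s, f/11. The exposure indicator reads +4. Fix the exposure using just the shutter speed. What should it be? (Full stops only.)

Overexposed by 4 stops → need 4 stops darker.
Shutter speed: 1/500 → 1/1000 → 1/2000 → 1/4000 → 1/8000.

1/8000s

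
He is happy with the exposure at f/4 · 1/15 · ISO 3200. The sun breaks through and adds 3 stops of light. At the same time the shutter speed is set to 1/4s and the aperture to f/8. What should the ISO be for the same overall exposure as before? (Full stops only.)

Scene light: 3 stops brighter.
Shutter speed: 1/15 → 1/8 → 1/4 — 2 stops longer (brighter).
Aperture: f/4 → f/5.6 → f/8 — 2 stops narrower (darker).
Net so far: 3 stops brighter. ISO: 3200 → 1600 → 800 → 400.

ISO 400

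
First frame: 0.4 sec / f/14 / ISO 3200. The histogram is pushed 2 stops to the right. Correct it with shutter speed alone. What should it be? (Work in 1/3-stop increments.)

Overexposed by 2 stops → need 2 stops darker.
Shutter speed: 0.4 → 0.3 → 1/4 → 1/5 → 1/6 → 1/8 → 1/10.

1/10s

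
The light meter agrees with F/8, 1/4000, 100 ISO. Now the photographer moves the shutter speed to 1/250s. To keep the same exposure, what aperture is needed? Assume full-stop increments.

f/32

Shutter speed: 1/4000 → 1/2000 → 1/1000 → 1/500 → 1/250 — 4 stops slower (brighter).
Need 4 stops darker from the aperture: f/8 → f/11 → f/16 → f/22 → f/32.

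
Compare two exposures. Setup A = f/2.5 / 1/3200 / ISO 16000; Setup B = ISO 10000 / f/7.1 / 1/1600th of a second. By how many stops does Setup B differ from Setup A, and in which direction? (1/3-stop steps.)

2 2/3 stops darker

Aperture: f/2.5 → f/2.8 → f/3.2 → f/3.5 → f/4 → f/4.5 → f/5 → f/5.6 → f/6.3 → f/7.1 — 3 stops stopped down (darker).
Shutter speed: 1/3200 → 1/2500 → 1/2000 → 1/1600 — 1 stop slower (brighter).
ISO: 16000 → 12800 → 10000 — 2/3 stop lower (darker).
Net: −3 +1 −2/3 = −2 2/3 stops.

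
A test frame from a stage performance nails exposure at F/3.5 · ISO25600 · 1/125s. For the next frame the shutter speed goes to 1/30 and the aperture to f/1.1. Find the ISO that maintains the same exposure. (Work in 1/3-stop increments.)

ISO 640

Shutter speed: 1/125 → 1/100 → 1/80 → 1/60 → 1/50 → 1/40 → 1/30 — 2 stops slower (brighter).
Aperture: f/3.5 → f/3.2 → f/2.8 → f/2.5 → f/2.2 → f/2 → f/1.8 → f/1.6 → f/1.4 → f/1.2 → f/1.1 — 3 1/3 stops wider (brighter).
Net change so far: 5 1/3 stops brighter. Offset with the ISO: 25600 → 20000 → 16000 → 12800 → 10000 → 8000 → 6400 → 5000 → 4000 → 3200 → 2500 → 2000 → 1600 → 1250 → 1000 → 800 → 640.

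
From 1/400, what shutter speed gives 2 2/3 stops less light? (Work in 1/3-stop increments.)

1/2500s

Shutter speed: 1/400 → 1/500 → 1/640 → 1/800 → 1/1000 → 1/1250 → 1/1600 → 1/2000 → 1/2500 — 2 2/3 stops shorter (darker).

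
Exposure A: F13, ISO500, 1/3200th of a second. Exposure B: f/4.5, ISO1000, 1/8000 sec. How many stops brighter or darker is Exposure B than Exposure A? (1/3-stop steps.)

2 2/3 stops brighter

Aperture: f/13 → f/11 → f/10 → f/9 → f/8 → f/7.1 → f/6.3 → f/5.6 → f/5 → f/4.5 — 3 stops wider (brighter).
Shutter speed: 1/3200 → 1/4000 → 1/5000 → 1/6400 → 1/8000 — 1 1/3 stops shorter (darker).
ISO: 500 → 640 → 800 → 1000 — 1 stop higher (brighter).
Net: +3 −1 1/3 +1 = +2 2/3 stops.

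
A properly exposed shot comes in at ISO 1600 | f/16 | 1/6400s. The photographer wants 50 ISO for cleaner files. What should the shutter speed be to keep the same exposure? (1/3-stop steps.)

ISO: 1600 → 1250 → 1000 → 800 → 640 → 500 → 400 → 320 → 250 → 200 → 160 → 125 → 100 → 80 → 64 → 50 — 5 stops dropped (darker).
Need 5 stops brighter from the shutter speed: 1/6400 → 1/5000 → 1/4000 → 1/3200 → 1/2500 → 1/2000 → 1/1600 → 1/1250 → 1/1000 → 1/800 → 1/640 → 1/500 → 1/400 → 1/320 → 1/250 → 1/200.

1/200s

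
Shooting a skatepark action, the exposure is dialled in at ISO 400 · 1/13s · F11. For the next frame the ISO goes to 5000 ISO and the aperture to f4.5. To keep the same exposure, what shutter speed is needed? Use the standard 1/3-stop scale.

ISO: 400 → 500 → 640 → 800 → 1000 → 1250 → 1600 → 2000 → 2500 → 3200 → 4000 → 5000 — 3 2/3 stops higher (brighter).
Aperture: f/11 → f/10 → f/9 → f/8 → f/7.1 → f/6.3 → f/5.6 → f/5 → f/4.5 — 2 2/3 stops opened up (brighter).
Net change so far: 6 1/3 stops brighter. Offset with the shutter speed: 1/13 → 1/15 → 1/20 → 1/25 → 1/30 → 1/40 → 1/50 → 1/60 → 1/80 → 1/100 → 1/125 → 1/160 → 1/200 → 1/250 → 1/320 → 1/400 → 1/500 → 1/640 → 1/800 → 1/1000.

1/1000s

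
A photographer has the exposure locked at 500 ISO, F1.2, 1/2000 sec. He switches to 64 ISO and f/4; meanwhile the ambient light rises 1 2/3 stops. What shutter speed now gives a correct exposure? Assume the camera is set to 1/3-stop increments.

1/80s

Scene light: 1 2/3 stops brighter.
ISO: 500 → 400 → 320 → 250 → 200 → 160 → 125 → 100 → 80 → 64 — 3 stops dropped (darker).
Aperture: f/1.2 → f/1.4 → f/1.6 → f/1.8 → f/2 → f/2.2 → f/2.5 → f/2.8 → f/3.2 → f/3.5 → f/4 — 3 1/3 stops narrower (darker).
Net so far: 4 2/3 stops darker. Shutter speed: 1/2000 → 1/1600 → 1/1250 → 1/1000 → 1/800 → 1/640 → 1/500 → 1/400 → 1/320 → 1/250 → 1/200 → 1/160 → 1/125 → 1/100 → 1/80.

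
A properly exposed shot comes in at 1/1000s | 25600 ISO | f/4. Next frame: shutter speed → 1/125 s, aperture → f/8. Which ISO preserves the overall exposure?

ISO 12800

Shutter speed: 1/1000 → 1/500 → 1/250 → 1/125 — 3 stops longer (brighter).
Aperture: f/4 → f/5.6 → f/8 — 2 stops stopped down (darker).
Net change so far: 1 stop brighter. Offset with the ISO: 25600 → 12800.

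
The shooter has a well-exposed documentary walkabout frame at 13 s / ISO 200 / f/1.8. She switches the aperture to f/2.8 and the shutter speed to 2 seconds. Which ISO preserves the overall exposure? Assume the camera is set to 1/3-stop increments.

Aperture: f/1.8 → f/2 → f/2.2 → f/2.5 → f/2.8 — 1 1/3 stops smaller aperture (darker).
Shutter speed: 13 → 10 → 8 → 6 → 5 → 4 → 3.2 → 2.5 → 2 — 2 2/3 stops faster (darker).
Net change so far: 4 stops darker. Offset with the ISO: 200 → 250 → 320 → 400 → 500 → 640 → 800 → 1000 → 1250 → 1600 → 2000 → 2500 → 3200.

ISO 3200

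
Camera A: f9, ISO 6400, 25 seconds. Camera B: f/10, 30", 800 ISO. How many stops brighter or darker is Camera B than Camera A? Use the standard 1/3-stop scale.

3 stops darker

Aperture: f/9 → f/10 — 1/3 stop stopped down (darker).
Shutter speed: 25 → 30 — 1/3 stop longer (brighter).
ISO: 6400 → 5000 → 4000 → 3200 → 2500 → 2000 → 1600 → 1250 → 1000 → 800 — 3 stops lower (darker).
Net: −1/3 +1/3 −3 = −3 stops.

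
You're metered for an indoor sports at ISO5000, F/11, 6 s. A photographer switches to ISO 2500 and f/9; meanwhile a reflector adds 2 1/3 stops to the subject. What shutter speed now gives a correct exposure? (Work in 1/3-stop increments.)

Scene light: 2 1/3 stops brighter.
ISO: 5000 → 4000 → 3200 → 2500 — 1 stop lower (darker).
Aperture: f/11 → f/10 → f/9 — 2/3 stop opened up (brighter).
Net so far: 2 stops brighter. Shutter speed: 6 → 5 → 4 → 3.2 → 2.5 → 2 → 1.6.

1.6 s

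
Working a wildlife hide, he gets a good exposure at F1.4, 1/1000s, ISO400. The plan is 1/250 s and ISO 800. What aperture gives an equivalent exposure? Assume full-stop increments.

f/4

Shutter speed: 1/1000 → 1/500 → 1/250 — 2 stops slower (brighter).
ISO: 400 → 800 — 1 stop higher (brighter).
Net change so far: 3 stops brighter. Offset with the aperture: f/1.4 → f/2 → f/2.8 → f/4.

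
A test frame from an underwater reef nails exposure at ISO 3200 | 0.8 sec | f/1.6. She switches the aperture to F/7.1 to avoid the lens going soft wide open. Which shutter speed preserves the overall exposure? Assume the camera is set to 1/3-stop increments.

Aperture: f/1.6 → f/1.8 → f/2 → f/2.2 → f/2.5 → f/2.8 → f/3.2 → f/3.5 → f/4 → f/4.5 → f/5 → f/5.6 → f/6.3 → f/7.1 — 4 1/3 stops stopped down (darker).
Need 4 1/3 stops brighter from the shutter speed: 0.8 → 1 → 1.3 → 1.6 → 2 → 2.5 → 3.2 → 4 → 5 → 6 → 8 → 10 → 13 → 15.

15 s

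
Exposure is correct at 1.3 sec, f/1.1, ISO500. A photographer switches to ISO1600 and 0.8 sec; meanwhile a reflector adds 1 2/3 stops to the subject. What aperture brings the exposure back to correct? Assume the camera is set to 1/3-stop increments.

f/2.8

Scene light: 1 2/3 stops brighter.
ISO: 500 → 640 → 800 → 1000 → 1250 → 1600 — 1 2/3 stops higher (brighter).
Shutter speed: 1.3 → 1 → 0.8 — 2/3 stop faster (darker).
Net so far: 2 2/3 stops brighter. Aperture: f/1.1 → f/1.2 → f/1.4 → f/1.6 → f/1.8 → f/2 → f/2.2 → f/2.5 → f/2.8.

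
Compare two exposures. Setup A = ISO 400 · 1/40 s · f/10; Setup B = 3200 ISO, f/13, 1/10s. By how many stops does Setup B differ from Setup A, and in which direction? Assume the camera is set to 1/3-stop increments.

Aperture: f/10 → f/11 → f/13 — 2/3 stop smaller aperture (darker).
Shutter speed: 1/40 → 1/30 → 1/25 → 1/20 → 1/15 → 1/13 → 1/10 — 2 stops longer (brighter).
ISO: 400 → 500 → 640 → 800 → 1000 → 1250 → 1600 → 2000 → 2500 → 3200 — 3 stops raised (brighter).
Net: −2/3 +2 +3 = +4 1/3 stops.

4 1/3 stops brighter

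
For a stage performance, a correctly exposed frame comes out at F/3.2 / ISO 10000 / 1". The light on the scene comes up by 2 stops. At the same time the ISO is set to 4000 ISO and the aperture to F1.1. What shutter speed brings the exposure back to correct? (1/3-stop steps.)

Scene light: 2 stops brighter.
ISO: 10000 → 8000 → 6400 → 5000 → 4000 — 1 1/3 stops dropped (darker).
Aperture: f/3.2 → f/2.8 → f/2.5 → f/2.2 → f/2 → f/1.8 → f/1.6 → f/1.4 → f/1.2 → f/1.1 — 3 stops opened up (brighter).
Net so far: 3 2/3 stops brighter. Shutter speed: 1 → 0.8 → 0.6 → 0.5 → 0.4 → 0.3 → 1/4 → 1/5 → 1/6 → 1/8 → 1/10 → 1/13.

1/13s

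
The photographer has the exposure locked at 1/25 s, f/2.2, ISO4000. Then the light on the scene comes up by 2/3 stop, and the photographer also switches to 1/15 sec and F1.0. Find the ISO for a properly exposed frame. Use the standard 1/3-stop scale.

ISO 320

Scene light: 2/3 stop brighter.
Shutter speed: 1/25 → 1/20 → 1/15 — 2/3 stop longer (brighter).
Aperture: f/2.2 → f/2 → f/1.8 → f/1.6 → f/1.4 → f/1.2 → f/1.1 → f/1.0 — 2 1/3 stops opened up (brighter).
Net so far: 3 2/3 stops brighter. ISO: 4000 → 3200 → 2500 → 2000 → 1600 → 1250 → 1000 → 800 → 640 → 500 → 400 → 320.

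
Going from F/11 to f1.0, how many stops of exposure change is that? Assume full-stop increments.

7 stops

f/11 → f/8 → f/5.6 → f/4 → f/2.8 → f/2 → f/1.4 → f/1.0 — count the steps: 7 stops.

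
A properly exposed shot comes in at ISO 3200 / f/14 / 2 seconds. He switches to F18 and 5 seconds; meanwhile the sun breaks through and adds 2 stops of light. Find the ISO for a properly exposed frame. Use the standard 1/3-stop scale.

ISO 500

Scene light: 2 stops brighter.
Aperture: f/14 → f/16 → f/18 — 2/3 stop smaller aperture (darker).
Shutter speed: 2 → 2.5 → 3.2 → 4 → 5 — 1 1/3 stops slower (brighter).
Net so far: 2 2/3 stops brighter. ISO: 3200 → 2500 → 2000 → 1600 → 1250 → 1000 → 800 → 640 → 500.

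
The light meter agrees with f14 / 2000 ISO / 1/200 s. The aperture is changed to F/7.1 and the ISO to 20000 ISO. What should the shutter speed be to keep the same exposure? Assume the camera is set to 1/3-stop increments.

1/8000s

Aperture: f/14 → f/13 → f/11 → f/10 → f/9 → f/8 → f/7.1 — 2 stops opened up (brighter).
ISO: 2000 → 2500 → 3200 → 4000 → 5000 → 6400 → 8000 → 10000 → 12800 → 16000 → 20000 — 3 1/3 stops raised (brighter).
Net change so far: 5 1/3 stops brighter. Offset with the shutter speed: 1/200 → 1/250 → 1/320 → 1/400 → 1/500 → 1/640 → 1/800 → 1/1000 → 1/1250 → 1/1600 → 1/2000 → 1/2500 → 1/3200 → 1/4000 → 1/5000 → 1/6400 → 1/8000.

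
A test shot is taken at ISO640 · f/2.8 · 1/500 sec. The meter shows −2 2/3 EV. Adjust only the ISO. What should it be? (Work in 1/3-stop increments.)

ISO 4000

Underexposed by 2 2/3 stops → need 2 2/3 stops brighter.
ISO: 640 → 800 → 1000 → 1250 → 1600 → 2000 → 2500 → 3200 → 4000.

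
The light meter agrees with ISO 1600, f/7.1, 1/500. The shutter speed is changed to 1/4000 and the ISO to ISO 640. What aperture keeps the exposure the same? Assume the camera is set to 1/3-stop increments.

Shutter speed: 1/500 → 1/640 → 1/800 → 1/1000 → 1/1250 → 1/1600 → 1/2000 → 1/2500 → 1/3200 → 1/4000 — 3 stops shorter (darker).
ISO: 1600 → 1250 → 1000 → 800 → 640 — 1 1/3 stops dropped (darker).
Net change so far: 4 1/3 stops darker. Offset with the aperture: f/7.1 → f/6.3 → f/5.6 → f/5 → f/4.5 → f/4 → f/3.5 → f/3.2 → f/2.8 → f/2.5 → f/2.2 → f/2 → f/1.8 → f/1.6.

f/1.6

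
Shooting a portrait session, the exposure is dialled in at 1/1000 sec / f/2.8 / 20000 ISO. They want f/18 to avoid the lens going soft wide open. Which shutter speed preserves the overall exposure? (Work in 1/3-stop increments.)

Aperture: f/2.8 → f/3.2 → f/3.5 → f/4 → f/4.5 → f/5 → f/5.6 → f/6.3 → f/7.1 → f/8 → f/9 → f/10 → f/11 → f/13 → f/14 → f/16 → f/18 — 5 1/3 stops narrower (darker).
Need 5 1/3 stops brighter from the shutter speed: 1/1000 → 1/800 → 1/640 → 1/500 → 1/400 → 1/320 → 1/250 → 1/200 → 1/160 → 1/125 → 1/100 → 1/80 → 1/60 → 1/50 → 1/40 → 1/30 → 1/25.

1/25s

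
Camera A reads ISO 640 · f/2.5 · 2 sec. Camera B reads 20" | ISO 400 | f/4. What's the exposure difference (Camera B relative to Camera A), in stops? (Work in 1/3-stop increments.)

1 1/3 stops brighter

Aperture: f/2.5 → f/2.8 → f/3.2 → f/3.5 → f/4 — 1 1/3 stops narrower (darker).
Shutter speed: 2 → 2.5 → 3.2 → 4 → 5 → 6 → 8 → 10 → 13 → 15 → 20 — 3 1/3 stops slower (brighter).
ISO: 640 → 500 → 400 — 2/3 stop lower (darker).
Net: −1 1/3 +3 1/3 −2/3 = +1 1/3 stops.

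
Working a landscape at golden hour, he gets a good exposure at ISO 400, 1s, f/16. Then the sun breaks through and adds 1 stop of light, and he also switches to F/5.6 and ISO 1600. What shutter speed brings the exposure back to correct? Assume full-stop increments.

1/60s

Scene light: 1 stop brighter.
Aperture: f/16 → f/11 → f/8 → f/5.6 — 3 stops larger aperture (brighter).
ISO: 400 → 800 → 1600 — 2 stops higher (brighter).
Net so far: 6 stops brighter. Shutter speed: 1 → 1/2 → 1/4 → 1/8 → 1/15 → 1/30 → 1/60.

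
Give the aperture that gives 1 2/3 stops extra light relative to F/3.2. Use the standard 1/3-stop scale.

Aperture: f/3.2 → f/2.8 → f/2.5 → f/2.2 → f/2 → f/1.8 — 1 2/3 stops opened up (brighter).

f/1.8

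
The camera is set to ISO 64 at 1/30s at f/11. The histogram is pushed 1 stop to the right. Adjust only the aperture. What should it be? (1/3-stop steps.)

f/16

Overexposed by 1 stop → need 1 stop darker.
Aperture: f/11 → f/13 → f/14 → f/16.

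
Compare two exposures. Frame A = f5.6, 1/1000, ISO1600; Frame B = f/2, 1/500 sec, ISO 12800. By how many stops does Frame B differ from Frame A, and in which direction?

Aperture: f/5.6 → f/4 → f/2.8 → f/2 — 3 stops wider (brighter).
Shutter speed: 1/1000 → 1/500 — 1 stop slower (brighter).
ISO: 1600 → 3200 → 6400 → 12800 — 3 stops higher (brighter).
Net: +3 +1 +3 = +7 stops.

7 stops brighter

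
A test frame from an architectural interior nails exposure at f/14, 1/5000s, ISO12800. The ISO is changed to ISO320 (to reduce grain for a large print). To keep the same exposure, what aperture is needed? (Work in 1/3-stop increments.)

ISO: 12800 → 10000 → 8000 → 6400 → 5000 → 4000 → 3200 → 2500 → 2000 → 1600 → 1250 → 1000 → 800 → 640 → 500 → 400 → 320 — 5 1/3 stops lower (darker).
Need 5 1/3 stops brighter from the aperture: f/14 → f/13 → f/11 → f/10 → f/9 → f/8 → f/7.1 → f/6.3 → f/5.6 → f/5 → f/4.5 → f/4 → f/3.5 → f/3.2 → f/2.8 → f/2.5 → f/2.2.

f/2.2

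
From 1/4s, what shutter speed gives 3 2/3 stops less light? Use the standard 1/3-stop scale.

1/50s

Shutter speed: 1/4 → 1/5 → 1/6 → 1/8 → 1/10 → 1/13 → 1/15 → 1/20 → 1/25 → 1/30 → 1/40 → 1/50 — 3 2/3 stops shorter (darker).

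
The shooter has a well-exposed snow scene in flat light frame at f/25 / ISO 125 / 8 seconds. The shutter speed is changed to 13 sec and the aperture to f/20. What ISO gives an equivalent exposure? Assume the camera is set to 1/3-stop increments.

Shutter speed: 8 → 10 → 13 — 2/3 stop slower (brighter).
Aperture: f/25 → f/22 → f/20 — 2/3 stop wider (brighter).
Net change so far: 1 1/3 stops brighter. Offset with the ISO: 125 → 100 → 80 → 64 → 50.

ISO 50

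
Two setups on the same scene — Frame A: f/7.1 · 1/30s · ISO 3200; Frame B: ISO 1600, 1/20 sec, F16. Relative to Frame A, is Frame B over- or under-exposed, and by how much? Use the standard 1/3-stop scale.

Aperture: f/7.1 → f/8 → f/9 → f/10 → f/11 → f/13 → f/14 → f/16 — 2 1/3 stops stopped down (darker).
Shutter speed: 1/30 → 1/25 → 1/20 — 2/3 stop longer (brighter).
ISO: 3200 → 2500 → 2000 → 1600 — 1 stop lower (darker).
Net: −2 1/3 +2/3 −1 = −2 2/3 stops.

2 2/3 stops darker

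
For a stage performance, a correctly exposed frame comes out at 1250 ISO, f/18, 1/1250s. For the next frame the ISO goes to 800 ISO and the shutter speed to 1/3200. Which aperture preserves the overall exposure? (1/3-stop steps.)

f/9

ISO: 1250 → 1000 → 800 — 2/3 stop lower (darker).
Shutter speed: 1/1250 → 1/1600 → 1/2000 → 1/2500 → 1/3200 — 1 1/3 stops shorter (darker).
Net change so far: 2 stops darker. Offset with the aperture: f/18 → f/16 → f/14 → f/13 → f/11 → f/10 → f/9.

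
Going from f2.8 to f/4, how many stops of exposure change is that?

f/2.8 → f/4 — count the steps: 1 stop.

1 stop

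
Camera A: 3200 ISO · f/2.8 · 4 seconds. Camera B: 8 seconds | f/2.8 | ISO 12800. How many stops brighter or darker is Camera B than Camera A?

Aperture: unchanged.
Shutter speed: 4 → 8 — 1 stop longer (brighter).
ISO: 3200 → 6400 → 12800 — 2 stops higher (brighter).
Net: +1 +2 = +3 stops.

3 stops brighter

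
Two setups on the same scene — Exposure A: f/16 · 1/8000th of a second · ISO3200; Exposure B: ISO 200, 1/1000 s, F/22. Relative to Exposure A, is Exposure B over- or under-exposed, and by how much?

Aperture: f/16 → f/22 — 1 stop smaller aperture (darker).
Shutter speed: 1/8000 → 1/4000 → 1/2000 → 1/1000 — 3 stops slower (brighter).
ISO: 3200 → 1600 → 800 → 400 → 200 — 4 stops dropped (darker).
Net: −1 +3 −4 = −2 stops.

2 stops darker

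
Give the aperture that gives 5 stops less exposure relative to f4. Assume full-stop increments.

Aperture: f/4 → f/5.6 → f/8 → f/11 → f/16 → f/22 — 5 stops smaller aperture (darker).

f/22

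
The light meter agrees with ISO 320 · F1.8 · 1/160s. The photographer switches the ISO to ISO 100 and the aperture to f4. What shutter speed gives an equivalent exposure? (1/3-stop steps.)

1/10s

ISO: 320 → 250 → 200 → 160 → 125 → 100 — 1 2/3 stops lower (darker).
Aperture: f/1.8 → f/2 → f/2.2 → f/2.5 → f/2.8 → f/3.2 → f/3.5 → f/4 — 2 1/3 stops stopped down (darker).
Net change so far: 4 stops darker. Offset with the shutter speed: 1/160 → 1/125 → 1/100 → 1/80 → 1/60 → 1/50 → 1/40 → 1/30 → 1/25 → 1/20 → 1/15 → 1/13 → 1/10.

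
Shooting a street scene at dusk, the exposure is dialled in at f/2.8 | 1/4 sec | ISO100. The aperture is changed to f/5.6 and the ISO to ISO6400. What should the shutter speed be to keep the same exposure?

1/60s

Aperture: f/2.8 → f/4 → f/5.6 — 2 stops narrower (darker).
ISO: 100 → 200 → 400 → 800 → 1600 → 3200 → 6400 — 6 stops raised (brighter).
Net change so far: 4 stops brighter. Offset with the shutter speed: 1/4 → 1/8 → 1/15 → 1/30 → 1/60.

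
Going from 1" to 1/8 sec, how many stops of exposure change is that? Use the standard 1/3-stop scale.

1 → 0.8 → 0.6 → 0.5 → 0.4 → 0.3 → 1/4 → 1/5 → 1/6 → 1/8 — count the steps: 9 third-stops = 3 stops.

3 stops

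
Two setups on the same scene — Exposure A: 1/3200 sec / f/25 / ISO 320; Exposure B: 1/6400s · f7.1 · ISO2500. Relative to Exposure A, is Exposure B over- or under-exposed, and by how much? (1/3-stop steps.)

5 2/3 stops brighter

Aperture: f/25 → f/22 → f/20 → f/18 → f/16 → f/14 → f/13 → f/11 → f/10 → f/9 → f/8 → f/7.1 — 3 2/3 stops opened up (brighter).
Shutter speed: 1/3200 → 1/4000 → 1/5000 → 1/6400 — 1 stop shorter (darker).
ISO: 320 → 400 → 500 → 640 → 800 → 1000 → 1250 → 1600 → 2000 → 2500 — 3 stops higher (brighter).
Net: +3 2/3 −1 +3 = +5 2/3 stops.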